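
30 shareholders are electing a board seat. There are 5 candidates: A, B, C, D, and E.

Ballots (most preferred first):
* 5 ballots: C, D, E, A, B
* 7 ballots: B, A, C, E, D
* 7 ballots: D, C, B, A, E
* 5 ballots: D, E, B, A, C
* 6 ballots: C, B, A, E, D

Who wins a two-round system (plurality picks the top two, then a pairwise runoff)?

Round 1 first-place votes: A 0, B 7, C 11, D 12, E 0. D and C advance.
Runoff: D is ranked above C on 12 ballots, C above D on 18.

C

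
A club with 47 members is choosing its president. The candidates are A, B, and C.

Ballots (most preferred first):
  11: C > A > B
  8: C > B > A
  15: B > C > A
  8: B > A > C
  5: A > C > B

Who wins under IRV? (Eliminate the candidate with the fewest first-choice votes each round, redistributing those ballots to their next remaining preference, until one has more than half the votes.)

Round 1: A 5, B 23, C 19. A eliminated.
Round 2: B 23, C 24. C has a majority (≥24).

C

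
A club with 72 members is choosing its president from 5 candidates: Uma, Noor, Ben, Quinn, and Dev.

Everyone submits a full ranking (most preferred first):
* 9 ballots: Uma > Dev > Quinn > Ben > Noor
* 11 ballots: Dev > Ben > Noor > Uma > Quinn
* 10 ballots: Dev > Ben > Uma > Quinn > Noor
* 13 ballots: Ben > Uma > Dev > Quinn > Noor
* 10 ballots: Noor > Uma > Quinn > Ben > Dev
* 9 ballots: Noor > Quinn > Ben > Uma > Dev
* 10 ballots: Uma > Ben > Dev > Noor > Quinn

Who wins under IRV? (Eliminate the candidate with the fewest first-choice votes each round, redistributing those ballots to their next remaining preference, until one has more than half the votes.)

Uma

Round 1: Uma 19, Noor 19, Ben 13, Quinn 0, Dev 21. Quinn eliminated.
Round 2: Uma 19, Noor 19, Ben 13, Dev 21. Ben eliminated.
Round 3: Uma 32, Noor 19, Dev 21. Noor eliminated.
Round 4: Uma 51, Dev 21. Uma has a majority (≥37).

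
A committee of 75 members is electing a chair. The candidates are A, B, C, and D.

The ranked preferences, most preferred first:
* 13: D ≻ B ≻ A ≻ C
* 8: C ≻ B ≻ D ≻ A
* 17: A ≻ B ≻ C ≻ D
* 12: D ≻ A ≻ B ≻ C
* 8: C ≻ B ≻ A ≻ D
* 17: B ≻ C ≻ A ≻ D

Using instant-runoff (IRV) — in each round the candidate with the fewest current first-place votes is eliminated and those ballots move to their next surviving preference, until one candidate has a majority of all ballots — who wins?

B

Round 1: A 17, B 17, C 16, D 25. C eliminated.
Round 2: A 17, B 33, D 25. A eliminated.
Round 3: B 50, D 25. B has a majority (≥38).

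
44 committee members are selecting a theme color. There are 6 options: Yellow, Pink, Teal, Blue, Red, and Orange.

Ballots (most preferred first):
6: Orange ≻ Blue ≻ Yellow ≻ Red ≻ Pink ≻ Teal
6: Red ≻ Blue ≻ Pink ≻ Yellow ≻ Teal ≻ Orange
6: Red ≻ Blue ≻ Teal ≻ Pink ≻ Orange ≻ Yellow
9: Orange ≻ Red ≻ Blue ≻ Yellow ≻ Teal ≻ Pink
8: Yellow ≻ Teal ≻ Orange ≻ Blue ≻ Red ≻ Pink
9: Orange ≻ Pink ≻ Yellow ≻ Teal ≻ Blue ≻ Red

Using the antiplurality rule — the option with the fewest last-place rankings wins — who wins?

Blue

Last-place votes: Yellow 6, Pink 17, Teal 6, Blue 0, Red 9, Orange 6.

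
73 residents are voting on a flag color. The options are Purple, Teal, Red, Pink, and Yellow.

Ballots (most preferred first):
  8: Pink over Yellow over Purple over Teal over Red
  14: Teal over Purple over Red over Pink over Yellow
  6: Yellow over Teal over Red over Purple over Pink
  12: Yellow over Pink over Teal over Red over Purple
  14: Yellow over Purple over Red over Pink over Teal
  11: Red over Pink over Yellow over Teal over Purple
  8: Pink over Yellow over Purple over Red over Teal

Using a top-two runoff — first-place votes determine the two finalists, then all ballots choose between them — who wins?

Round 1 first-place votes: Purple 0, Teal 14, Red 11, Pink 16, Yellow 32. Yellow and Pink advance.
Runoff: Yellow is ranked above Pink on 32 ballots, Pink above Yellow on 41.

Pink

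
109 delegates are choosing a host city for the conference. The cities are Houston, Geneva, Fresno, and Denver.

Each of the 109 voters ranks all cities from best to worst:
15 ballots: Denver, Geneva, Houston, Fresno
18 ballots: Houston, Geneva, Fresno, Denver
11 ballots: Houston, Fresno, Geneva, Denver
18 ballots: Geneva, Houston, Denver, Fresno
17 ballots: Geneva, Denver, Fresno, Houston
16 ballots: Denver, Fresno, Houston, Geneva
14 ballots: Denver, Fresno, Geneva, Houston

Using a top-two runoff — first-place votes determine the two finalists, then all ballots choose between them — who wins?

Round 1 first-place votes: Houston 29, Geneva 35, Fresno 0, Denver 45. Denver and Geneva advance.
Runoff: Denver is ranked above Geneva on 45 ballots, Geneva above Denver on 64.

Geneva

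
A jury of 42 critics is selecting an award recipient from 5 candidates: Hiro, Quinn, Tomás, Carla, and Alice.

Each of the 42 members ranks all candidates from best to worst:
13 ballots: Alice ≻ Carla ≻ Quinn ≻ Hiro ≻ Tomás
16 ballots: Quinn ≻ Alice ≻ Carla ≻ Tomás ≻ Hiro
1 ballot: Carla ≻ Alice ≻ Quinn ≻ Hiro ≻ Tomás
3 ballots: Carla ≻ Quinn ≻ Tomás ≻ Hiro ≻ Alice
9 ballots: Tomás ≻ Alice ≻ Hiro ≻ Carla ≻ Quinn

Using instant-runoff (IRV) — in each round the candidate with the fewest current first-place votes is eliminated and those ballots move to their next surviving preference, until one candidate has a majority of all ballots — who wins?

Round 1: Hiro 0, Quinn 16, Tomás 9, Carla 4, Alice 13. Hiro eliminated.
Round 2: Quinn 16, Tomás 9, Carla 4, Alice 13. Carla eliminated.
Round 3: Quinn 19, Tomás 9, Alice 14. Tomás eliminated.
Round 4: Quinn 19, Alice 23. Alice has a majority (≥22).

Alice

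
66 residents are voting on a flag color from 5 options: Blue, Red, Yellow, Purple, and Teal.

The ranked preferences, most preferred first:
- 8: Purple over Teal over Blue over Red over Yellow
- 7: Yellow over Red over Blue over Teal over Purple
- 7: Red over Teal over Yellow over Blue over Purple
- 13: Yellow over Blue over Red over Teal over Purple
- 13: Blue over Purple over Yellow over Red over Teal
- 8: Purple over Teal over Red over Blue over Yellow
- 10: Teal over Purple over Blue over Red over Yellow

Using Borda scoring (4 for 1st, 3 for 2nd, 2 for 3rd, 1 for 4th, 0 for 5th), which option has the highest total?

Blue: 8×2 + 7×2 + 7×1 + 13×3 + 13×4 + 8×1 + 10×2 = 156
Red: 8×1 + 7×3 + 7×4 + 13×2 + 13×1 + 8×2 + 10×1 = 122
Yellow: 8×0 + 7×4 + 7×2 + 13×4 + 13×2 + 8×0 + 10×0 = 120
Purple: 8×4 + 7×0 + 7×0 + 13×0 + 13×3 + 8×4 + 10×3 = 133
Teal: 8×3 + 7×1 + 7×3 + 13×1 + 13×0 + 8×3 + 10×4 = 129

Blue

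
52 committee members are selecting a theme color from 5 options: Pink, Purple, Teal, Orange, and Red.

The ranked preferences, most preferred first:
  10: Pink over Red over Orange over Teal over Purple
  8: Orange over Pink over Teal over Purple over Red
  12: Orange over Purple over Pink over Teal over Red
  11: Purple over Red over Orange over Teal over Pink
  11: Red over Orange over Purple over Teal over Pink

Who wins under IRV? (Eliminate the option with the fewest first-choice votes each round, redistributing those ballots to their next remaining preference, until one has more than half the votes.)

Round 1: Pink 10, Purple 11, Teal 0, Orange 20, Red 11. Teal eliminated.
Round 2: Pink 10, Purple 11, Orange 20, Red 11. Pink eliminated.
Round 3: Purple 11, Orange 20, Red 21. Purple eliminated.
Round 4: Orange 20, Red 32. Red has a majority (≥27).

Red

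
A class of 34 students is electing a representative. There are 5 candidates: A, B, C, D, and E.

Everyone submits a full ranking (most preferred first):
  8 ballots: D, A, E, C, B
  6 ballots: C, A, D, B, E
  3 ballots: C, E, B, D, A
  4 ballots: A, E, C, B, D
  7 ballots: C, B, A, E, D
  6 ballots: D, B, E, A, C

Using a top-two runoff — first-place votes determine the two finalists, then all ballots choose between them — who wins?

Round 1 first-place votes: A 4, B 0, C 16, D 14, E 0. C and D advance.
Runoff: C is ranked above D on 20 ballots, D above C on 14.

C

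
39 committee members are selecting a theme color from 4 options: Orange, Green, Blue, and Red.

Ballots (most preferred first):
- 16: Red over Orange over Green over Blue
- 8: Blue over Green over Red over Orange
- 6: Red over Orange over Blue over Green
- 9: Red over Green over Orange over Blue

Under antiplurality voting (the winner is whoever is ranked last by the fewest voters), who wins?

Last-place votes: Orange 8, Green 6, Blue 25, Red 0.

Red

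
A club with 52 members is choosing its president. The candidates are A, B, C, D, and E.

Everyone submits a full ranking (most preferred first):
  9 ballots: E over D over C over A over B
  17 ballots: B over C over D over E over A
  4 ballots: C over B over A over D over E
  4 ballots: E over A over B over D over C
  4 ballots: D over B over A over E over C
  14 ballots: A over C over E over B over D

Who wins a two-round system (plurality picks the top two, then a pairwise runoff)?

Round 1 first-place votes: A 14, B 17, C 4, D 4, E 13. B and A advance.
Runoff: B is ranked above A on 25 ballots, A above B on 27.

A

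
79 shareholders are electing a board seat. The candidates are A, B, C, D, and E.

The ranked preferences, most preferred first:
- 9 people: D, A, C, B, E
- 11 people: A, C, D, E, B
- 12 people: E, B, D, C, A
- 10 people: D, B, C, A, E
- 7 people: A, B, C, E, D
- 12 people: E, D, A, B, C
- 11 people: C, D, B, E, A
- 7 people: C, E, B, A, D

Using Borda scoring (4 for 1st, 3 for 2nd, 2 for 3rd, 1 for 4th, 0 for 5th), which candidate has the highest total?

A: 9×3 + 11×4 + 12×0 + 10×1 + 7×4 + 12×2 + 11×0 + 7×1 = 140
B: 9×1 + 11×0 + 12×3 + 10×3 + 7×3 + 12×1 + 11×2 + 7×2 = 144
C: 9×2 + 11×3 + 12×1 + 10×2 + 7×2 + 12×0 + 11×4 + 7×4 = 169
D: 9×4 + 11×2 + 12×2 + 10×4 + 7×0 + 12×3 + 11×3 + 7×0 = 191
E: 9×0 + 11×1 + 12×4 + 10×0 + 7×1 + 12×4 + 11×1 + 7×3 = 146

D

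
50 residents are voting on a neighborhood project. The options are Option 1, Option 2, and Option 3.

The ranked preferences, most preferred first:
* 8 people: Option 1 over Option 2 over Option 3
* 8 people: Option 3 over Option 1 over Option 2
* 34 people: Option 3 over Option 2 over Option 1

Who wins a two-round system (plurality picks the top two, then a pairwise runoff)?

Option 3

Round 1 first-place votes: Option 1 8, Option 2 0, Option 3 42. Option 3 and Option 1 advance.
Runoff: Option 3 is ranked above Option 1 on 42 ballots, Option 1 above Option 3 on 8.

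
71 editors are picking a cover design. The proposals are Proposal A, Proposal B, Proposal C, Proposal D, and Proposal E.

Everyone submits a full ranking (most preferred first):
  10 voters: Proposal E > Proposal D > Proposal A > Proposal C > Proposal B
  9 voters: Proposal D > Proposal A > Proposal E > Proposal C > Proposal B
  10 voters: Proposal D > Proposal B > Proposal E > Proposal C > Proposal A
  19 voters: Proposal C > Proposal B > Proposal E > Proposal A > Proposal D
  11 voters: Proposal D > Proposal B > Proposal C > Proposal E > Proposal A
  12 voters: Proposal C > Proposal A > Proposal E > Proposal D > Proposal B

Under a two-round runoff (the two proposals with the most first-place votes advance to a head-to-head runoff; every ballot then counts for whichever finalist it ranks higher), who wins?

Round 1 first-place votes: Proposal A 0, Proposal B 0, Proposal C 31, Proposal D 30, Proposal E 10. Proposal C and Proposal D advance.
Runoff: Proposal C is ranked above Proposal D on 31 ballots, Proposal D above Proposal C on 40.

Proposal D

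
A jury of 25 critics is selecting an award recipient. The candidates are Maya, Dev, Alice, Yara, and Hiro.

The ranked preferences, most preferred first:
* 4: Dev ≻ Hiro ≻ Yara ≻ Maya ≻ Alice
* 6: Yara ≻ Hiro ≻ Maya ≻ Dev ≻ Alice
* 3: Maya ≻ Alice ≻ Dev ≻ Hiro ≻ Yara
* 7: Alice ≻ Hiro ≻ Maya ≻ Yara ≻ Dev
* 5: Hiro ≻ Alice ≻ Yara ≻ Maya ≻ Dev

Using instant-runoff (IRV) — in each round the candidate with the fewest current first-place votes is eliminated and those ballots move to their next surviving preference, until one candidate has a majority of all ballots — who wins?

Round 1: Maya 3, Dev 4, Alice 7, Yara 6, Hiro 5. Maya eliminated.
Round 2: Dev 4, Alice 10, Yara 6, Hiro 5. Dev eliminated.
Round 3: Alice 10, Yara 6, Hiro 9. Yara eliminated.
Round 4: Alice 10, Hiro 15. Hiro has a majority (≥13).

Hiro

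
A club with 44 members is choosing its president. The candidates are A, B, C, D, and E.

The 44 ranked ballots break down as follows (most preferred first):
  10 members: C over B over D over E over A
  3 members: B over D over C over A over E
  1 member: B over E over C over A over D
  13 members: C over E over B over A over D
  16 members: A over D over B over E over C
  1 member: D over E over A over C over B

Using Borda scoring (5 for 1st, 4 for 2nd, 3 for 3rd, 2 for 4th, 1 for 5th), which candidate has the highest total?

A: 10×1 + 3×2 + 1×2 + 13×2 + 16×5 + 1×3 = 127
B: 10×4 + 3×5 + 1×5 + 13×3 + 16×3 + 1×1 = 148
C: 10×5 + 3×3 + 1×3 + 13×5 + 16×1 + 1×2 = 145
D: 10×3 + 3×4 + 1×1 + 13×1 + 16×4 + 1×5 = 125
E: 10×2 + 3×1 + 1×4 + 13×4 + 16×2 + 1×4 = 115

B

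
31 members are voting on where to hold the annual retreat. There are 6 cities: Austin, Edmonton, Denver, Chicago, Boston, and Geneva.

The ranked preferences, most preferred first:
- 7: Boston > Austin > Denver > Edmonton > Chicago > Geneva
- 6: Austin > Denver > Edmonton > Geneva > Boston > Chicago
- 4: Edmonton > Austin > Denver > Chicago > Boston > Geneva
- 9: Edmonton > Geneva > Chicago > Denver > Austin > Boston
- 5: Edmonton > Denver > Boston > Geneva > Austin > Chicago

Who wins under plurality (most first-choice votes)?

First-place votes: Austin 6, Edmonton 18, Denver 0, Chicago 0, Boston 7, Geneva 0.

Edmonton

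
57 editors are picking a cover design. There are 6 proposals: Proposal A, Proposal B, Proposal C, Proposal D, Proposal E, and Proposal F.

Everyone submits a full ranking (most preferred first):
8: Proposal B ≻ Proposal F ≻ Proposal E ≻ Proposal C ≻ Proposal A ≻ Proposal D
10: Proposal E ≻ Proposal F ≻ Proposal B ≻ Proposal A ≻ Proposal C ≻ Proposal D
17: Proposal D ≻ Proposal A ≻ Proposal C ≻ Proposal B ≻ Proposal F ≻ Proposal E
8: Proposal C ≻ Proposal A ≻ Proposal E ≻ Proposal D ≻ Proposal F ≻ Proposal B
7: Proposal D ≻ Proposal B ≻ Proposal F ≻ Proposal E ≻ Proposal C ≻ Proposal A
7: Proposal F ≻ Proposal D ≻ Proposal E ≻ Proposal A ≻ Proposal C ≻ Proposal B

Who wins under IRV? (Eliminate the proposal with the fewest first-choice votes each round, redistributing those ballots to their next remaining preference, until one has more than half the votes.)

Proposal D

Round 1: Proposal A 0, Proposal B 8, Proposal C 8, Proposal D 24, Proposal E 10, Proposal F 7. Proposal A eliminated.
Round 2: Proposal B 8, Proposal C 8, Proposal D 24, Proposal E 10, Proposal F 7. Proposal F eliminated.
Round 3: Proposal B 8, Proposal C 8, Proposal D 31, Proposal E 10. Proposal D has a majority (≥29).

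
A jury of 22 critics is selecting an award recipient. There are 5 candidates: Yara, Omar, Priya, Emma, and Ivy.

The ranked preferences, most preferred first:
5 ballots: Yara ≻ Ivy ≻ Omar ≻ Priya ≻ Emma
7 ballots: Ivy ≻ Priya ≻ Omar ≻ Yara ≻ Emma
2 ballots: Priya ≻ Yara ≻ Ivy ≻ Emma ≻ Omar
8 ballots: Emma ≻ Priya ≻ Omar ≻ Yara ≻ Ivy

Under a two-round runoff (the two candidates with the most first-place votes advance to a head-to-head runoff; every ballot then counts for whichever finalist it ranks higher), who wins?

Round 1 first-place votes: Yara 5, Omar 0, Priya 2, Emma 8, Ivy 7. Emma and Ivy advance.
Runoff: Emma is ranked above Ivy on 8 ballots, Ivy above Emma on 14.

Ivy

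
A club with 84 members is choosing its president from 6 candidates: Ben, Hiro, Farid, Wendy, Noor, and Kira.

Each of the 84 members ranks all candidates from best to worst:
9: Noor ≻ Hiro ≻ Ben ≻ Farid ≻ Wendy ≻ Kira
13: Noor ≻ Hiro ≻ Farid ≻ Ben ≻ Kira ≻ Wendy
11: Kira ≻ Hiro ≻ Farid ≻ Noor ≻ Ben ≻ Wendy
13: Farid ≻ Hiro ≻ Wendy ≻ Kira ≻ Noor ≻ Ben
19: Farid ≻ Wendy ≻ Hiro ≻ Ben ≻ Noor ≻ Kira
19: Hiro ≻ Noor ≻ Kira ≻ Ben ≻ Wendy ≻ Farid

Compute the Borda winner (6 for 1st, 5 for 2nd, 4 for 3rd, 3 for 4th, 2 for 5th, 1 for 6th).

Ben: 9×4 + 13×3 + 11×2 + 13×1 + 19×3 + 19×3 = 224
Hiro: 9×5 + 13×5 + 11×5 + 13×5 + 19×4 + 19×6 = 420
Farid: 9×3 + 13×4 + 11×4 + 13×6 + 19×6 + 19×1 = 334
Wendy: 9×2 + 13×1 + 11×1 + 13×4 + 19×5 + 19×2 = 227
Noor: 9×6 + 13×6 + 11×3 + 13×2 + 19×2 + 19×5 = 324
Kira: 9×1 + 13×2 + 11×6 + 13×3 + 19×1 + 19×4 = 235

Hiro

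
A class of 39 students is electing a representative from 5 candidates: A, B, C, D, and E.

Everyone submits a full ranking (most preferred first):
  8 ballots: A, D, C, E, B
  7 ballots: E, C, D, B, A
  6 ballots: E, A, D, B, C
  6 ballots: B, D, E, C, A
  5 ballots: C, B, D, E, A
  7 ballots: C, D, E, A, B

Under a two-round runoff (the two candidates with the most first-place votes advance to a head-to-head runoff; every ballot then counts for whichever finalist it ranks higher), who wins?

Round 1 first-place votes: A 8, B 6, C 12, D 0, E 13. E and C advance.
Runoff: E is ranked above C on 19 ballots, C above E on 20.

C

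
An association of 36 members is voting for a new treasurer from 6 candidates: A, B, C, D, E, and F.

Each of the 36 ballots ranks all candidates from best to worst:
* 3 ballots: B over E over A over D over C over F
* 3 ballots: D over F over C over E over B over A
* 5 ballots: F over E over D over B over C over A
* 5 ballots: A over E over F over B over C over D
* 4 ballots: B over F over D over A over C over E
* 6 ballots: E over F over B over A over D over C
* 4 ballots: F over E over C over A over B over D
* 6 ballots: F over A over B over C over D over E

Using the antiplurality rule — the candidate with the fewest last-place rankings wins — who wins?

Last-place votes: A 8, B 0, C 6, D 9, E 10, F 3.

B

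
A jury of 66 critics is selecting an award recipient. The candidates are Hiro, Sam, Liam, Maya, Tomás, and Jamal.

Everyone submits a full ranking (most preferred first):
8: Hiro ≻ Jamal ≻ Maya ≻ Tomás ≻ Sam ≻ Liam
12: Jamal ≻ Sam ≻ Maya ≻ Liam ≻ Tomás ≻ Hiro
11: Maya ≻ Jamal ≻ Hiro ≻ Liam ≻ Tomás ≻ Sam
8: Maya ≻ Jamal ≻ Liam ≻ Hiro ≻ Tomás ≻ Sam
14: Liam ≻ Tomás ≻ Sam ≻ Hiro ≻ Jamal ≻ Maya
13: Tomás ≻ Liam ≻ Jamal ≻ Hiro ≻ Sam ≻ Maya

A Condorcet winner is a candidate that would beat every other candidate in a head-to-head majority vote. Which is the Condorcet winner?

Jamal vs Hiro: 44–22
Jamal vs Sam: 52–14
Jamal vs Liam: 39–27
Jamal vs Maya: 47–19
Jamal vs Tomás: 39–27
Jamal beats every other candidate.

Jamal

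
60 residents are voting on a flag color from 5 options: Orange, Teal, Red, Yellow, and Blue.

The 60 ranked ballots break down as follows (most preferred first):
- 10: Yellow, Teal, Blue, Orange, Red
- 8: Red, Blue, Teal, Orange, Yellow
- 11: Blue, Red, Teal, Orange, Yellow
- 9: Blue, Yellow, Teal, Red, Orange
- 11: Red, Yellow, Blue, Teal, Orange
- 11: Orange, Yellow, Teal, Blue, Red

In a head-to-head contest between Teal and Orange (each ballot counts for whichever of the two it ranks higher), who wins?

Teal

Teal is ranked above Orange on 49 ballots; Orange above Teal on 11.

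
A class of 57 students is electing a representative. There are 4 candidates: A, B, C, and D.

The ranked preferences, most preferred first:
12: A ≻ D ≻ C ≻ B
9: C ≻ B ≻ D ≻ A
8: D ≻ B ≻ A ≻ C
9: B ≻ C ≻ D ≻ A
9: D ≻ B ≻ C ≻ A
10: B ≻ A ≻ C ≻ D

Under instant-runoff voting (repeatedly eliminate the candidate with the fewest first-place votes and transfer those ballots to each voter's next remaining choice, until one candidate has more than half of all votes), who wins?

Round 1: A 12, B 19, C 9, D 17. C eliminated.
Round 2: A 12, B 28, D 17. A eliminated.
Round 3: B 28, D 29. D has a majority (≥29).

D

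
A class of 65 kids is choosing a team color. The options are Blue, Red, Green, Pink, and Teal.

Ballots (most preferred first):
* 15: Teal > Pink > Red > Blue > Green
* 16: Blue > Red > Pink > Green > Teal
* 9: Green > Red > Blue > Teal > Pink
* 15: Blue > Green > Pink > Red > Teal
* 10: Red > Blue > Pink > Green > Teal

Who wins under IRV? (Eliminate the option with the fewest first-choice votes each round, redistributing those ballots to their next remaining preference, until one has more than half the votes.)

Round 1: Blue 31, Red 10, Green 9, Pink 0, Teal 15. Pink eliminated.
Round 2: Blue 31, Red 10, Green 9, Teal 15. Green eliminated.
Round 3: Blue 31, Red 19, Teal 15. Teal eliminated.
Round 4: Blue 31, Red 34. Red has a majority (≥33).

Red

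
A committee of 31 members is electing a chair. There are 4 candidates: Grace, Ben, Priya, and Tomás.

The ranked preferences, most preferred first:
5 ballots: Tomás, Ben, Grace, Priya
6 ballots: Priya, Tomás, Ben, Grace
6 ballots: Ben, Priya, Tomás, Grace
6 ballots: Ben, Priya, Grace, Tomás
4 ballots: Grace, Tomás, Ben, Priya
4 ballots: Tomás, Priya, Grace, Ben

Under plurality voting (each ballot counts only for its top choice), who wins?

Ben

First-place votes: Grace 4, Ben 12, Priya 6, Tomás 9.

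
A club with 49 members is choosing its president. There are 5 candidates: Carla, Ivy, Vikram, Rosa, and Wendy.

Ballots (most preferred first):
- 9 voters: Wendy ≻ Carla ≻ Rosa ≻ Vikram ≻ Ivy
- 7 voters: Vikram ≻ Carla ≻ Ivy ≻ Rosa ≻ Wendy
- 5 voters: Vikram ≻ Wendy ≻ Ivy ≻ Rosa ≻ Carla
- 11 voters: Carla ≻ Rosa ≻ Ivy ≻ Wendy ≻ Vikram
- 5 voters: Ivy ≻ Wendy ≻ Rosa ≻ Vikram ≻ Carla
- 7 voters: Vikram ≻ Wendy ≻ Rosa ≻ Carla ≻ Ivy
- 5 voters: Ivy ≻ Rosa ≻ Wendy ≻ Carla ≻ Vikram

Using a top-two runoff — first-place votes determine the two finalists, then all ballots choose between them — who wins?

Carla

Round 1 first-place votes: Carla 11, Ivy 10, Vikram 19, Rosa 0, Wendy 9. Vikram and Carla advance.
Runoff: Vikram is ranked above Carla on 24 ballots, Carla above Vikram on 25.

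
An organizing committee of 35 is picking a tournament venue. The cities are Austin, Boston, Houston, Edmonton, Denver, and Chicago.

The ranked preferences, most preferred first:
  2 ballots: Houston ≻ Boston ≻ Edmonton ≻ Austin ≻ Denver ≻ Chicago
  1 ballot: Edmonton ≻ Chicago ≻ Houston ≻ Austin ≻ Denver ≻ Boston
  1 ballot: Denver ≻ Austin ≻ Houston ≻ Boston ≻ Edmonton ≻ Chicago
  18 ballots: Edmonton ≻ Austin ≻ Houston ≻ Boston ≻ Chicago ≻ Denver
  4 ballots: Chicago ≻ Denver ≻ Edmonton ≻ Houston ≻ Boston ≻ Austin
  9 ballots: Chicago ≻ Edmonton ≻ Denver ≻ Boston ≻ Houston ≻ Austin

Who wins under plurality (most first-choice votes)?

First-place votes: Austin 0, Boston 0, Houston 2, Edmonton 19, Denver 1, Chicago 13.

Edmonton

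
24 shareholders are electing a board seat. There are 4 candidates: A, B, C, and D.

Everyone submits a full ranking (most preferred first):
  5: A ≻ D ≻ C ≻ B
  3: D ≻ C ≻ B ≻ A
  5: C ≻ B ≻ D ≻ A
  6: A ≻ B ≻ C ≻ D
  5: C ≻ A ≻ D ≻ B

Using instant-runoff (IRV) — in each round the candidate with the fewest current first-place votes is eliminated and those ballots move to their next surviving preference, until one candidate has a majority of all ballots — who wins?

C

Round 1: A 11, B 0, C 10, D 3. B eliminated.
Round 2: A 11, C 10, D 3. D eliminated.
Round 3: A 11, C 13. C has a majority (≥13).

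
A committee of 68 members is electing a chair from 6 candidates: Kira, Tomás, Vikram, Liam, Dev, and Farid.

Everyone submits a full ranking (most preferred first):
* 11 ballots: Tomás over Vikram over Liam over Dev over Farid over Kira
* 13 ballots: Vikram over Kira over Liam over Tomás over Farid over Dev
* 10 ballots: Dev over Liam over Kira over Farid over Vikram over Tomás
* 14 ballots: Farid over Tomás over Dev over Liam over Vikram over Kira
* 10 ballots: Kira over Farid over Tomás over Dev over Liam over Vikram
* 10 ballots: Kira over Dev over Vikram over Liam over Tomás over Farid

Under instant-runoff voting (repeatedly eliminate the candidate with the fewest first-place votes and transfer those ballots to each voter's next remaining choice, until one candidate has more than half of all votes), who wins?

Vikram

Round 1: Kira 20, Tomás 11, Vikram 13, Liam 0, Dev 10, Farid 14. Liam eliminated.
Round 2: Kira 20, Tomás 11, Vikram 13, Dev 10, Farid 14. Dev eliminated.
Round 3: Kira 30, Tomás 11, Vikram 13, Farid 14. Tomás eliminated.
Round 4: Kira 30, Vikram 24, Farid 14. Farid eliminated.
Round 5: Kira 30, Vikram 38. Vikram has a majority (≥35).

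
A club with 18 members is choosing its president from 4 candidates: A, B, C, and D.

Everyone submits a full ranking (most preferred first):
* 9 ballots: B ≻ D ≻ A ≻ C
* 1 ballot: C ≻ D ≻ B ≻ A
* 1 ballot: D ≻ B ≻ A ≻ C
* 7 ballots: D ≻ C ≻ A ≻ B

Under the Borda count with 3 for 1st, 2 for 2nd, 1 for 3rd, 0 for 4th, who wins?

A: 9×1 + 1×0 + 1×1 + 7×1 = 17
B: 9×3 + 1×1 + 1×2 + 7×0 = 30
C: 9×0 + 1×3 + 1×0 + 7×2 = 17
D: 9×2 + 1×2 + 1×3 + 7×3 = 44

D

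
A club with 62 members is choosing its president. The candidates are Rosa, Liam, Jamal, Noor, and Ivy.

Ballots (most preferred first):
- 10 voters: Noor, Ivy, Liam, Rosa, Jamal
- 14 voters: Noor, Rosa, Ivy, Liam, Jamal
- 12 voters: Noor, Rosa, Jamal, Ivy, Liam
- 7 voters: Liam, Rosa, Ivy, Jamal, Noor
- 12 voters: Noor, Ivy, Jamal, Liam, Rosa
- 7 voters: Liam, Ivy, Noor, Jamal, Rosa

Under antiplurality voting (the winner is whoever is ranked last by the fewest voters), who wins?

Last-place votes: Rosa 19, Liam 12, Jamal 24, Noor 7, Ivy 0.

Ivy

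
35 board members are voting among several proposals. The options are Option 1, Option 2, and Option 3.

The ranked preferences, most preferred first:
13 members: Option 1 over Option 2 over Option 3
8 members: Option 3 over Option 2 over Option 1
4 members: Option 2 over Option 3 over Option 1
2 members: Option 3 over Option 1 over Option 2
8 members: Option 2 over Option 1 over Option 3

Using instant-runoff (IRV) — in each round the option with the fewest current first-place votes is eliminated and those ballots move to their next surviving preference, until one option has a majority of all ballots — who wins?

Option 2

Round 1: Option 1 13, Option 2 12, Option 3 10. Option 3 eliminated.
Round 2: Option 1 15, Option 2 20. Option 2 has a majority (≥18).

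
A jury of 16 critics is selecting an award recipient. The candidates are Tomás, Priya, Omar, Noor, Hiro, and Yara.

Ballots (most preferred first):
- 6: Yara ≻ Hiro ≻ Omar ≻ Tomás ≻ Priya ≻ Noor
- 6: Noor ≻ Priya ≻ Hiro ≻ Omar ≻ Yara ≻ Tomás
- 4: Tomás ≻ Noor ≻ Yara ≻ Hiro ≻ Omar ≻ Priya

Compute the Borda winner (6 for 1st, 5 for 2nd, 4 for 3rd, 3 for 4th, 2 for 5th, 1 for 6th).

Tomás: 6×3 + 6×1 + 4×6 = 48
Priya: 6×2 + 6×5 + 4×1 = 46
Omar: 6×4 + 6×3 + 4×2 = 50
Noor: 6×1 + 6×6 + 4×5 = 62
Hiro: 6×5 + 6×4 + 4×3 = 66
Yara: 6×6 + 6×2 + 4×4 = 64

Hiro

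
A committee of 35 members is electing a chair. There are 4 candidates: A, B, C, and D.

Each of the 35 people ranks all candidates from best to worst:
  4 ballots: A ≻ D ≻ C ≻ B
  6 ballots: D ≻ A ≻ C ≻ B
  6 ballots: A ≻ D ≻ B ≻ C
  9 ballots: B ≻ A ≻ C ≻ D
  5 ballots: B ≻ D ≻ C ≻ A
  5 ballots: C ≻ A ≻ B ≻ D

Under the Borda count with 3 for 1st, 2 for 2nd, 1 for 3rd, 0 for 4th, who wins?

A

A: 4×3 + 6×2 + 6×3 + 9×2 + 5×0 + 5×2 = 70
B: 4×0 + 6×0 + 6×1 + 9×3 + 5×3 + 5×1 = 53
C: 4×1 + 6×1 + 6×0 + 9×1 + 5×1 + 5×3 = 39
D: 4×2 + 6×3 + 6×2 + 9×0 + 5×2 + 5×0 = 48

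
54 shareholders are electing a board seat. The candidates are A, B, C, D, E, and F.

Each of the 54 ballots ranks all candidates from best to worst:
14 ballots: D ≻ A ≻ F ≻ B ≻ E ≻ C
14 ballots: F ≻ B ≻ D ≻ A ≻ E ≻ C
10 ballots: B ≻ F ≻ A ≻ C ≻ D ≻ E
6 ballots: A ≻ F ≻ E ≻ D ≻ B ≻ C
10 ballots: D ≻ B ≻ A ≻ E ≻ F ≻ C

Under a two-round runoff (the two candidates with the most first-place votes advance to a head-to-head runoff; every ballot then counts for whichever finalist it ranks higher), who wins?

F

Round 1 first-place votes: A 6, B 10, C 0, D 24, E 0, F 14. D and F advance.
Runoff: D is ranked above F on 24 ballots, F above D on 30.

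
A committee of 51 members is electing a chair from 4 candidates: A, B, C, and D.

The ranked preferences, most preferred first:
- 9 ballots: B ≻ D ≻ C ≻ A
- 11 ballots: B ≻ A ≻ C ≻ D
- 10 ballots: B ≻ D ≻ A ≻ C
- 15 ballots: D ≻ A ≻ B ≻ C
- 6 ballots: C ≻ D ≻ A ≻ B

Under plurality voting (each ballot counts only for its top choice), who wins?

First-place votes: A 0, B 30, C 6, D 15.

B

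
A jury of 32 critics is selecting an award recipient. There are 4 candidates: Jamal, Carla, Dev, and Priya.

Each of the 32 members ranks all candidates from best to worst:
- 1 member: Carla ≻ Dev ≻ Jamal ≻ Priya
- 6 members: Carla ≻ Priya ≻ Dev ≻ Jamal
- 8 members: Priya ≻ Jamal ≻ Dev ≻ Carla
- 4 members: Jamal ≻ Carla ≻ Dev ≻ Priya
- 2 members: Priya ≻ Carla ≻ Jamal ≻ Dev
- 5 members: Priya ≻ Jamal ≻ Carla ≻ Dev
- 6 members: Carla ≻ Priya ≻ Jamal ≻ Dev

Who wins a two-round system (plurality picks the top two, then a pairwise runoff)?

Round 1 first-place votes: Jamal 4, Carla 13, Dev 0, Priya 15. Priya and Carla advance.
Runoff: Priya is ranked above Carla on 15 ballots, Carla above Priya on 17.

Carla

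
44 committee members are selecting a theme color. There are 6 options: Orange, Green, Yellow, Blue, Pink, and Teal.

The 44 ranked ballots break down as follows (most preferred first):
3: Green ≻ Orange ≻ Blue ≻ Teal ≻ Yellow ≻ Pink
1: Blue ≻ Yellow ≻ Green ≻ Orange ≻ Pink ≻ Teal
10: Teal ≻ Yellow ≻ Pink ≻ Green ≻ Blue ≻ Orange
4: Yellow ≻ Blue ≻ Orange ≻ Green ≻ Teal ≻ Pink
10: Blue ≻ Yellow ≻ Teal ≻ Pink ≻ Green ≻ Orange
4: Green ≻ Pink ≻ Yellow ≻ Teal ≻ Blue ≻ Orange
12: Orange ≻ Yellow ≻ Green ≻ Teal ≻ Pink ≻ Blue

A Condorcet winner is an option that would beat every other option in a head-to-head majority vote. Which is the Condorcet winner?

Yellow vs Orange: 29–15
Yellow vs Green: 37–7
Yellow vs Blue: 30–14
Yellow vs Pink: 40–4
Yellow vs Teal: 31–13
Yellow beats every other option.

Yellow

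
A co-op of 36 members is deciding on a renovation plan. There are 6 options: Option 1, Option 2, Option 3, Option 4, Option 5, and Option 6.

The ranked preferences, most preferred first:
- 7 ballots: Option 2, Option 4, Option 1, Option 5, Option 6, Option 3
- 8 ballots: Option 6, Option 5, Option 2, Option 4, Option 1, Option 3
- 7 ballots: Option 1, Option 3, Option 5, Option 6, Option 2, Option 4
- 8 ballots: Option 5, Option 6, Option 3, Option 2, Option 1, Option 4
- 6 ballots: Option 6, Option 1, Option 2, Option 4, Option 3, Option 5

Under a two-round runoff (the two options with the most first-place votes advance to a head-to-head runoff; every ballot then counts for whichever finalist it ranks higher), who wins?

Round 1 first-place votes: Option 1 7, Option 2 7, Option 3 0, Option 4 0, Option 5 8, Option 6 14. Option 6 and Option 5 advance.
Runoff: Option 6 is ranked above Option 5 on 14 ballots, Option 5 above Option 6 on 22.

Option 5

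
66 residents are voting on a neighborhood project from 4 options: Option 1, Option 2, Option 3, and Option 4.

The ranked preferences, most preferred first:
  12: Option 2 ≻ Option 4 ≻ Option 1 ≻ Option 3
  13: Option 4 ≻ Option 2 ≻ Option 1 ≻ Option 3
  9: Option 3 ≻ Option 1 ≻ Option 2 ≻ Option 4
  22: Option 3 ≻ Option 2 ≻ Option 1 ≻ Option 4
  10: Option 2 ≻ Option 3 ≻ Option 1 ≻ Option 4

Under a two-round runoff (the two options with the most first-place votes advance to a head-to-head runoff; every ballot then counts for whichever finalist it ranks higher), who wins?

Option 2

Round 1 first-place votes: Option 1 0, Option 2 22, Option 3 31, Option 4 13. Option 3 and Option 2 advance.
Runoff: Option 3 is ranked above Option 2 on 31 ballots, Option 2 above Option 3 on 35.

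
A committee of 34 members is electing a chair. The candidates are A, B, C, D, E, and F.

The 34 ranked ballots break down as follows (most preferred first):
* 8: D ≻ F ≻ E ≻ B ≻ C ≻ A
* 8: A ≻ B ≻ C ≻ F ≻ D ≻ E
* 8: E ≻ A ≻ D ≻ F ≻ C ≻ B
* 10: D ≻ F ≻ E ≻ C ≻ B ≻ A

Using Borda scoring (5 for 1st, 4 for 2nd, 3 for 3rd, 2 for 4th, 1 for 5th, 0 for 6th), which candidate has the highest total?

D

A: 8×0 + 8×5 + 8×4 + 10×0 = 72
B: 8×2 + 8×4 + 8×0 + 10×1 = 58
C: 8×1 + 8×3 + 8×1 + 10×2 = 60
D: 8×5 + 8×1 + 8×3 + 10×5 = 122
E: 8×3 + 8×0 + 8×5 + 10×3 = 94
F: 8×4 + 8×2 + 8×2 + 10×4 = 104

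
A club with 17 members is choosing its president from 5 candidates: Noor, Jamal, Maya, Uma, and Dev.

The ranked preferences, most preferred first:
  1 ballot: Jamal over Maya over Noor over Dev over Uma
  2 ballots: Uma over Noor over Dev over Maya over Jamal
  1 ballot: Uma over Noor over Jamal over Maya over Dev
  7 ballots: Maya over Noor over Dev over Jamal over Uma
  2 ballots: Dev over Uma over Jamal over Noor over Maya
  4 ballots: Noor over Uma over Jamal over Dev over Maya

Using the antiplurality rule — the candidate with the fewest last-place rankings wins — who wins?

Last-place votes: Noor 0, Jamal 2, Maya 6, Uma 8, Dev 1.

Noor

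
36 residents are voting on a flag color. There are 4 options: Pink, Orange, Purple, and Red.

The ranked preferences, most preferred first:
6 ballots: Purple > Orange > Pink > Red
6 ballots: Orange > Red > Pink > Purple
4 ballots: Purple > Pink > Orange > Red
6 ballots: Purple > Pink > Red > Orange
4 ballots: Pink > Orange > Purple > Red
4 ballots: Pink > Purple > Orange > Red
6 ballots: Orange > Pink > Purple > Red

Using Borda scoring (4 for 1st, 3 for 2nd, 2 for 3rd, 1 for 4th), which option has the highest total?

Pink

Pink: 6×2 + 6×2 + 4×3 + 6×3 + 4×4 + 4×4 + 6×3 = 104
Orange: 6×3 + 6×4 + 4×2 + 6×1 + 4×3 + 4×2 + 6×4 = 100
Purple: 6×4 + 6×1 + 4×4 + 6×4 + 4×2 + 4×3 + 6×2 = 102
Red: 6×1 + 6×3 + 4×1 + 6×2 + 4×1 + 4×1 + 6×1 = 54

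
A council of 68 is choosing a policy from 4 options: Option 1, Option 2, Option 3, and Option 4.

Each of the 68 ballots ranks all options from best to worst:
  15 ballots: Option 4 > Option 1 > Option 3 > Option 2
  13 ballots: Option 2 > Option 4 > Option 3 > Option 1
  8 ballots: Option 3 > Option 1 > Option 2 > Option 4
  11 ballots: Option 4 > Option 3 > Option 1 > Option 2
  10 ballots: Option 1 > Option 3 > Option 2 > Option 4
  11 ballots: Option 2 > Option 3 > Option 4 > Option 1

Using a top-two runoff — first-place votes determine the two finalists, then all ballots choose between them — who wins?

Round 1 first-place votes: Option 1 10, Option 2 24, Option 3 8, Option 4 26. Option 4 and Option 2 advance.
Runoff: Option 4 is ranked above Option 2 on 26 ballots, Option 2 above Option 4 on 42.

Option 2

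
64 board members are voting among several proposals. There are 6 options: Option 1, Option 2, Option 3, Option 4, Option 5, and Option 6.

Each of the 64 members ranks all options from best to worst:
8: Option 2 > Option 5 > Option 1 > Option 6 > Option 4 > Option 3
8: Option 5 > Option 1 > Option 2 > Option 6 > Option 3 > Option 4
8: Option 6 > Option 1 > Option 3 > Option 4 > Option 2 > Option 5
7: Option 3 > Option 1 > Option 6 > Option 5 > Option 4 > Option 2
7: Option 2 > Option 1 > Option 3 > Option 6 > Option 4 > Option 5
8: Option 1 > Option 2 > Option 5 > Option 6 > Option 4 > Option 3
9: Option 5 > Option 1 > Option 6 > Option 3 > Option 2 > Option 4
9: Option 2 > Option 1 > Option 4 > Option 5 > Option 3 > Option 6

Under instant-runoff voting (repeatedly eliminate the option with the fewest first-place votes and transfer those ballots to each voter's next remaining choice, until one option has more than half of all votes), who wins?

Option 1

Round 1: Option 1 8, Option 2 24, Option 3 7, Option 4 0, Option 5 17, Option 6 8. Option 4 eliminated.
Round 2: Option 1 8, Option 2 24, Option 3 7, Option 5 17, Option 6 8. Option 3 eliminated.
Round 3: Option 1 15, Option 2 24, Option 5 17, Option 6 8. Option 6 eliminated.
Round 4: Option 1 23, Option 2 24, Option 5 17. Option 5 eliminated.
Round 5: Option 1 40, Option 2 24. Option 1 has a majority (≥33).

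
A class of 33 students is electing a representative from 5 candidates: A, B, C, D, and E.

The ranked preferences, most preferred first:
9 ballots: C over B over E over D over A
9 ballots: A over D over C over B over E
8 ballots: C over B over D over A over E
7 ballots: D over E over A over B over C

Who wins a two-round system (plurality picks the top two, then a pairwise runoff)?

C

Round 1 first-place votes: A 9, B 0, C 17, D 7, E 0. C and A advance.
Runoff: C is ranked above A on 17 ballots, A above C on 16.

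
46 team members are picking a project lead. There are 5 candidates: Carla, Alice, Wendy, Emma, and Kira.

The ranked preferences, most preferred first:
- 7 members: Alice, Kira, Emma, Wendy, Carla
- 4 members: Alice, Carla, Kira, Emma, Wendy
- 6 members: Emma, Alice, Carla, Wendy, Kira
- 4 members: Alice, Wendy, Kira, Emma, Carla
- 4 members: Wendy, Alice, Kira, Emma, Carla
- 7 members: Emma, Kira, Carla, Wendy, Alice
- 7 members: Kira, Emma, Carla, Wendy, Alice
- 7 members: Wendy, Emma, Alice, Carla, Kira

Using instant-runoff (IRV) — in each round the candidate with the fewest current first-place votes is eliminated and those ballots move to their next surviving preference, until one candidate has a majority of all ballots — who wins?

Emma

Round 1: Carla 0, Alice 15, Wendy 11, Emma 13, Kira 7. Carla eliminated.
Round 2: Alice 15, Wendy 11, Emma 13, Kira 7. Kira eliminated.
Round 3: Alice 15, Wendy 11, Emma 20. Wendy eliminated.
Round 4: Alice 19, Emma 27. Emma has a majority (≥24).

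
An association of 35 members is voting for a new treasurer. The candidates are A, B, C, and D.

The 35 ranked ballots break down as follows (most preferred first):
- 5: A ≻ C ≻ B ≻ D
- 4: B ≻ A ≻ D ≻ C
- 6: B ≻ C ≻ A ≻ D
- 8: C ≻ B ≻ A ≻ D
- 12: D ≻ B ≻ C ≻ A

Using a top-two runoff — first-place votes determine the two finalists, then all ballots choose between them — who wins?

B

Round 1 first-place votes: A 5, B 10, C 8, D 12. D and B advance.
Runoff: D is ranked above B on 12 ballots, B above D on 23.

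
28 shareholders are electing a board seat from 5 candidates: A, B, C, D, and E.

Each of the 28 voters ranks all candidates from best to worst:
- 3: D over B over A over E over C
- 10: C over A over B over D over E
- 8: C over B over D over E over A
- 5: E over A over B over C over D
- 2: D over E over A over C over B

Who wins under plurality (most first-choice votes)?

First-place votes: A 0, B 0, C 18, D 5, E 5.

C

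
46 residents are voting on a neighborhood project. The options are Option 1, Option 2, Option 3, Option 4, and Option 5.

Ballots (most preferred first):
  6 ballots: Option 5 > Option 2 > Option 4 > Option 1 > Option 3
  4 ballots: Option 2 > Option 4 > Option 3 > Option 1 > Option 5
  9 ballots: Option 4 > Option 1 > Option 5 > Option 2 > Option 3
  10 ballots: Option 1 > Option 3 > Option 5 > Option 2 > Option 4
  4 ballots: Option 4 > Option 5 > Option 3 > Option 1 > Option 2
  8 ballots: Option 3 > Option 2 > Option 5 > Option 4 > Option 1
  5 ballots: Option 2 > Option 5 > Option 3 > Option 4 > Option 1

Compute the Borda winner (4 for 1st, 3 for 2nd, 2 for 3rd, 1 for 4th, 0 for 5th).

Option 5

Option 1: 6×1 + 4×1 + 9×3 + 10×4 + 4×1 + 8×0 + 5×0 = 81
Option 2: 6×3 + 4×4 + 9×1 + 10×1 + 4×0 + 8×3 + 5×4 = 97
Option 3: 6×0 + 4×2 + 9×0 + 10×3 + 4×2 + 8×4 + 5×2 = 88
Option 4: 6×2 + 4×3 + 9×4 + 10×0 + 4×4 + 8×1 + 5×1 = 89
Option 5: 6×4 + 4×0 + 9×2 + 10×2 + 4×3 + 8×2 + 5×3 = 105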